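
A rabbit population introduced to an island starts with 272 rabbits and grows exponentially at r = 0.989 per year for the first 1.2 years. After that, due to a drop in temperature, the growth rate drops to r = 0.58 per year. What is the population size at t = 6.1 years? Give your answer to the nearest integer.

15285 rabbits

Phase 1: N(1.2) = 272·e^(0.989×1.2) = 272·e^1.187 = 891.23.
Phase 2 runs for 6.1 − 1.2 = 4.9 years at r = 0.58.
N(6.1) = 891.23·e^(0.58×4.9) = 891.23·e^2.842 = 15284.6.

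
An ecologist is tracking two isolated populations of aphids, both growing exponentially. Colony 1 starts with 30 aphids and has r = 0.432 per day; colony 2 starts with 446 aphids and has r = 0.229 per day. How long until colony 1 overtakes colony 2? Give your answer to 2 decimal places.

13.30 days

Set 30·e^(0.432t) = 446·e^(0.229t).
e^((0.432 − 0.229)t) = 446/30 → e^(0.203·t) = 14.867.
0.203·t = ln(14.867) = 2.6991, so t = 2.6991/0.203 = 13.296.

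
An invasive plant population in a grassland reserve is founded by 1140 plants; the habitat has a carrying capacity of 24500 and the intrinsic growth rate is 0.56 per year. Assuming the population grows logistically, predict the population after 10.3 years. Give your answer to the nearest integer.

23025 plants

A = (K − N₀)/N₀ = (24500 − 1140)/1140 = 20.491.
N(t) = K/(1 + A·e^(−rt)) = 24500/(1 + 20.491×e^(−0.56×10.3)).
e^(−5.768) = 0.003126; denominator = 1 + 20.491×0.003126 = 1.0641.
N = 24500/1.0641 = 23025.1.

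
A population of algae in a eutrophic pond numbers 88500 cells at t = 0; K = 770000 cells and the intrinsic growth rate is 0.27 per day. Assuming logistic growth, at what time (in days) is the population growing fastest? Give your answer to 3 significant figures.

Logistic growth is fastest at N = K/2 = 385000.
A = (K − N₀)/N₀ = 7.7006. Set K/(1 + A·e^(−rt)) = K/2 → A·e^(−rt) = 1.
e^(−0.27t) = 1/7.7006 = 0.129861, so t = ln(7.7006)/0.27 = 2.0413/0.27 = 7.5603.

7.56 days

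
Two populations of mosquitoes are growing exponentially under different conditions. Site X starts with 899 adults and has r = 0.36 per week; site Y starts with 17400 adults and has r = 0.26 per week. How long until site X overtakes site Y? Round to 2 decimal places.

Set 899·e^(0.36t) = 17400·e^(0.26t).
e^((0.36 − 0.26)t) = 17400/899 → e^(0.1·t) = 19.355.
0.1·t = ln(19.355) = 2.9629, so t = 2.9629/0.1 = 29.629.

29.63 weeks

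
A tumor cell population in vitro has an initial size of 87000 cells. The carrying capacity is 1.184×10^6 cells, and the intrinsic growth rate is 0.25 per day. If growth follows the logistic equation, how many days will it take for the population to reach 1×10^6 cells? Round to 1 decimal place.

16.9 days

A = (K − N₀)/N₀ = (1.184×10^6 − 87000)/87000 = 12.609.
Solve 1.184×10^6/(1 + 12.609·e^(−0.25t)) = 1×10^6: 1 + 12.609·e^(−0.25t) = 1.184, so e^(−0.25t) = 0.0145925.
−0.25·t = ln(0.0145925) = -4.2272, so t = 4.2272/0.25 = 16.909.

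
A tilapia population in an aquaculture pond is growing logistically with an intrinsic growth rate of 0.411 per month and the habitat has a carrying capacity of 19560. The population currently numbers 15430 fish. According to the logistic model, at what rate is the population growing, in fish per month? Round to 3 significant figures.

dN/dt = rN(1 − N/K) = 0.411 × 15430 × (1 − 15430/19560).
1 − 15430/19560 = 0.21115; dN/dt = 0.411 × 15430 × 0.21115 = 1339.

1340 fish per month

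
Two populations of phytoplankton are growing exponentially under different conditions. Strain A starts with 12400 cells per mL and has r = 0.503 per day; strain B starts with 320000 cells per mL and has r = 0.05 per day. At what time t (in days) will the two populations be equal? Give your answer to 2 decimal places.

Set 12400·e^(0.503t) = 320000·e^(0.05t).
e^((0.503 − 0.05)t) = 320000/12400 → e^(0.453·t) = 25.806.
0.453·t = ln(25.806) = 3.2506, so t = 3.2506/0.453 = 7.1758.

7.18 days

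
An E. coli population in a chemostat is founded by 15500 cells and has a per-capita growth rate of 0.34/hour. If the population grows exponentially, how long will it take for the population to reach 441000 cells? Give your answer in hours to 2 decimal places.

9.85 hours

Set N₀·e^(rt) = 441000: e^(0.34·t) = 441000/15500 = 28.452.
0.34·t = ln(28.452) = 3.3482, so t = 3.3482/0.34 = 9.8477.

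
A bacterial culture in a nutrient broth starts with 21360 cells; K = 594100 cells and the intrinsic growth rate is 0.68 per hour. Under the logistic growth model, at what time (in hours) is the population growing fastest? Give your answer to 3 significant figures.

4.84 hours

Logistic growth is fastest at N = K/2 = 297050.
A = (K − N₀)/N₀ = 26.814. Set K/(1 + A·e^(−rt)) = K/2 → A·e^(−rt) = 1.
e^(−0.68t) = 1/26.814 = 0.0372944, so t = ln(26.814)/0.68 = 3.2889/0.68 = 4.8366.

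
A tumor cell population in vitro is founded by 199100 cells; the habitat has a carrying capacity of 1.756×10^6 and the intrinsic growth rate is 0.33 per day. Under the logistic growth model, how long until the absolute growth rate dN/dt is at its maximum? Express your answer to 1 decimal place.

6.2 days

Logistic growth is fastest at N = K/2 = 878000.
A = (K − N₀)/N₀ = 7.8197. Set K/(1 + A·e^(−rt)) = K/2 → A·e^(−rt) = 1.
e^(−0.33t) = 1/7.8197 = 0.127882, so t = ln(7.8197)/0.33 = 2.0566/0.33 = 6.2323.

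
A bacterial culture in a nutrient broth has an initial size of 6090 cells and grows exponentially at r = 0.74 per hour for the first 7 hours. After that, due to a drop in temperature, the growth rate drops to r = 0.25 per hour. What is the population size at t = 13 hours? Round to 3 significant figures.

Phase 1: N(7) = 6090·e^(0.74×7) = 6090·e^5.18 = 1.082088×10^6.
Phase 2 runs for 13 − 7 = 6 hours at r = 0.25.
N(13) = 1.082088×10^6·e^(0.25×6) = 1.082088×10^6·e^1.5 = 4.849583×10^6.

4850000 cells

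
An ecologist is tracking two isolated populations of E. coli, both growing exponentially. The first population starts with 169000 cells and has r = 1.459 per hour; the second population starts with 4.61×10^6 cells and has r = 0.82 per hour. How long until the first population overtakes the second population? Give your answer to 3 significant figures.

5.17 hours

Set 169000·e^(1.459t) = 4.61×10^6·e^(0.82t).
e^((1.459 − 0.82)t) = 4.61×10^6/169000 → e^(0.639·t) = 27.278.
0.639·t = ln(27.278) = 3.3061, so t = 3.3061/0.639 = 5.1738.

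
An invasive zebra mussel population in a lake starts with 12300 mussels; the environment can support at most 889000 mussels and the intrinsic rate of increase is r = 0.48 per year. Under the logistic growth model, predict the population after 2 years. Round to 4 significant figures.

A = (K − N₀)/N₀ = (889000 − 12300)/12300 = 71.276.
N(t) = K/(1 + A·e^(−rt)) = 889000/(1 + 71.276×e^(−0.48×2)).
e^(−0.96) = 0.38289; denominator = 1 + 71.276×0.38289 = 28.291.
N = 889000/28.291 = 31423.2.

31420 mussels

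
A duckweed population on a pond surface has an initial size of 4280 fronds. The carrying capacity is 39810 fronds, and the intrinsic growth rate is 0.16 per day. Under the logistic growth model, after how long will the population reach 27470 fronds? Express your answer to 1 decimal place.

A = (K − N₀)/N₀ = (39810 − 4280)/4280 = 8.3014.
Solve 39810/(1 + 8.3014·e^(−0.16t)) = 27470: 1 + 8.3014·e^(−0.16t) = 1.4492, so e^(−0.16t) = 0.0541134.
−0.16·t = ln(0.0541134) = -2.9167, so t = 2.9167/0.16 = 18.229.

18.2 days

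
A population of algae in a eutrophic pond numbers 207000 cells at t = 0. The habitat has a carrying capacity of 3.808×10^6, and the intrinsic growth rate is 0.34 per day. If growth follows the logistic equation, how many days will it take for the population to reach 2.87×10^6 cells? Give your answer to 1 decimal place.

A = (K − N₀)/N₀ = (3.808×10^6 − 207000)/207000 = 17.396.
Solve 3.808×10^6/(1 + 17.396·e^(−0.34t)) = 2.87×10^6: 1 + 17.396·e^(−0.34t) = 1.3268, so e^(−0.34t) = 0.0187875.
−0.34·t = ln(0.0187875) = -3.9746, so t = 3.9746/0.34 = 11.69.

11.7 days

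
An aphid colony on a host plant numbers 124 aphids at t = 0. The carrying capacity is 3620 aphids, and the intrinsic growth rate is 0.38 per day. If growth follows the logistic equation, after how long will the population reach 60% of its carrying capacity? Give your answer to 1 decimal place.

A = (K − N₀)/N₀ = (3620 − 124)/124 = 28.194.
Solve 3620/(1 + 28.194·e^(−0.38t)) = 2172: 1 + 28.194·e^(−0.38t) = 1.6667, so e^(−0.38t) = 0.0236461.
−0.38·t = ln(0.0236461) = -3.7446, so t = 3.7446/0.38 = 9.8541.

9.9 days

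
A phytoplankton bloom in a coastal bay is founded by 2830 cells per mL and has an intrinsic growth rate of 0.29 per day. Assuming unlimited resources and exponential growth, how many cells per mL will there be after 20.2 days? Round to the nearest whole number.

990566 cells per mL

N(t) = N₀·e^(rt) = 2830 × e^(0.29×20.2) = 2830 × e^5.858.
e^5.858 ≈ 350.02, so N ≈ 2830 × 350.02 = 990566.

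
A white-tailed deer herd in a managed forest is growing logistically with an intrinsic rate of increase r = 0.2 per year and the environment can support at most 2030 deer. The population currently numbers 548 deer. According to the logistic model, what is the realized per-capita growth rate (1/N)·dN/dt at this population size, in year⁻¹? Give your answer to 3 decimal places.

0.146 per year

(1/N)·dN/dt = r(1 − N/K) = 0.2 × (1 − 548/2030).
= 0.2 × 0.73005 = 0.14601.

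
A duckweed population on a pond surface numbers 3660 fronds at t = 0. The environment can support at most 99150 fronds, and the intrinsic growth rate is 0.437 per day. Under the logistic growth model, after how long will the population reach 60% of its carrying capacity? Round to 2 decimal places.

A = (K − N₀)/N₀ = (99150 − 3660)/3660 = 26.09.
Solve 99150/(1 + 26.09·e^(−0.437t)) = 59490: 1 + 26.09·e^(−0.437t) = 1.6667, so e^(−0.437t) = 0.0255524.
−0.437·t = ln(0.0255524) = -3.667, so t = 3.667/0.437 = 8.3914.

8.39 days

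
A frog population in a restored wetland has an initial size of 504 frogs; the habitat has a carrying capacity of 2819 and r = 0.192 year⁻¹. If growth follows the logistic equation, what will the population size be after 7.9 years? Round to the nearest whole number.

1404 frogs

A = (K − N₀)/N₀ = (2819 − 504)/504 = 4.5933.
N(t) = K/(1 + A·e^(−rt)) = 2819/(1 + 4.5933×e^(−0.192×7.9)).
e^(−1.517) = 0.21941; denominator = 1 + 4.5933×0.21941 = 2.0078.
N = 2819/2.0078 = 1404.01.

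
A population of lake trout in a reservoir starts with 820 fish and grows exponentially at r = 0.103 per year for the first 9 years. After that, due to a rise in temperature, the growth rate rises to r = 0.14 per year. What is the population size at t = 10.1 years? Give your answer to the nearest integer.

2417 fish

Phase 1: N(9) = 820·e^(0.103×9) = 820·e^0.927 = 2072.07.
Phase 2 runs for 10.1 − 9 = 1.1 years at r = 0.14.
N(10.1) = 2072.07·e^(0.14×1.1) = 2072.07·e^0.154 = 2417.05.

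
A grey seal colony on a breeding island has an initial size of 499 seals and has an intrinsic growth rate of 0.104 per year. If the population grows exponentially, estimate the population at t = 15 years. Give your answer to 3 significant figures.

2370 seals

N(t) = N₀·e^(rt) = 499 × e^(0.104×15) = 499 × e^1.56.
e^1.56 ≈ 4.7588, so N ≈ 499 × 4.7588 = 2374.65.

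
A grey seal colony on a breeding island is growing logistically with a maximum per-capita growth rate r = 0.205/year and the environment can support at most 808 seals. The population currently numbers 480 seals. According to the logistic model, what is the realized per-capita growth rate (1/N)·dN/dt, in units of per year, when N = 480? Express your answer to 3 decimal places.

(1/N)·dN/dt = r(1 − N/K) = 0.205 × (1 − 480/808).
= 0.205 × 0.40594 = 0.083218.

0.083 per year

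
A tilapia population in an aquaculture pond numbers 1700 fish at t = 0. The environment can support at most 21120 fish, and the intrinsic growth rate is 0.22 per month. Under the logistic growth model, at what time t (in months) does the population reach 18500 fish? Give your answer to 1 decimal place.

20.0 months

A = (K − N₀)/N₀ = (21120 − 1700)/1700 = 11.424.
Solve 21120/(1 + 11.424·e^(−0.22t)) = 18500: 1 + 11.424·e^(−0.22t) = 1.1416, so e^(−0.22t) = 0.0123974.
−0.22·t = ln(0.0123974) = -4.3903, so t = 4.3903/0.22 = 19.956.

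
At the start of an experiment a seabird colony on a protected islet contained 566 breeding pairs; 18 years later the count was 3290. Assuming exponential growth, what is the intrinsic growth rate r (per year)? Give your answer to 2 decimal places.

0.10 per year

From N(t) = N₀·e^(rt): e^(r·18) = 3290/566 = 5.8127.
r·18 = ln(5.8127) = 1.76, so r = 1.76/18 = 0.09778.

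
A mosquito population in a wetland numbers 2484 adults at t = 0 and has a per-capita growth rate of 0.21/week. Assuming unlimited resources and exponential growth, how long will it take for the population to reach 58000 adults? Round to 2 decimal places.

15.00 weeks

Set N₀·e^(rt) = 58000: e^(0.21·t) = 58000/2484 = 23.349.
0.21·t = ln(23.349) = 3.1506, so t = 3.1506/0.21 = 15.003.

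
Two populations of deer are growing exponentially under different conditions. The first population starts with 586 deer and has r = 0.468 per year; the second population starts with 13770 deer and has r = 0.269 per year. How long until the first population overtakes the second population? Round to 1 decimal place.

Set 586·e^(0.468t) = 13770·e^(0.269t).
e^((0.468 − 0.269)t) = 13770/586 → e^(0.199·t) = 23.498.
0.199·t = ln(23.498) = 3.1569, so t = 3.1569/0.199 = 15.864.

15.9 years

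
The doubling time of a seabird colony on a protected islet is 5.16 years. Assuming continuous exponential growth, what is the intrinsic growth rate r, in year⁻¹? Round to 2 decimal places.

r = ln(2)/t_d = 0.6931/5.16 = 0.13433.

0.13 per year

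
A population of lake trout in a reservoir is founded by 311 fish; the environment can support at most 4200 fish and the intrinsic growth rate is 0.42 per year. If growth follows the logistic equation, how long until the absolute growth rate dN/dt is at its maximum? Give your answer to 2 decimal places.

6.01 years

Logistic growth is fastest at N = K/2 = 2100.
A = (K − N₀)/N₀ = 12.505. Set K/(1 + A·e^(−rt)) = K/2 → A·e^(−rt) = 1.
e^(−0.42t) = 1/12.505 = 0.0799691, so t = ln(12.505)/0.42 = 2.5261/0.42 = 6.0146.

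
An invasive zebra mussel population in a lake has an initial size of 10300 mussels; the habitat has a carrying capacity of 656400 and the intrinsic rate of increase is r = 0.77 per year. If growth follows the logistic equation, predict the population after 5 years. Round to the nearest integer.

A = (K − N₀)/N₀ = (656400 − 10300)/10300 = 62.728.
N(t) = K/(1 + A·e^(−rt)) = 656400/(1 + 62.728×e^(−0.77×5)).
e^(−3.85) = 0.02128; denominator = 1 + 62.728×0.02128 = 2.3348.
N = 656400/2.3348 = 281133.

281133 mussels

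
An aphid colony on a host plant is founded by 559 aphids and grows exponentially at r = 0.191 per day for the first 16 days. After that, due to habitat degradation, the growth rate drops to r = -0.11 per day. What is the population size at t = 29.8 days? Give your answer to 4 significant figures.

2602 aphids

Phase 1: N(16) = 559·e^(0.191×16) = 559·e^3.056 = 11874.5.
Phase 2 runs for 29.8 − 16 = 13.8 days at r = -0.11.
N(29.8) = 11874.5·e^(-0.11×13.8) = 11874.5·e^-1.518 = 2602.3.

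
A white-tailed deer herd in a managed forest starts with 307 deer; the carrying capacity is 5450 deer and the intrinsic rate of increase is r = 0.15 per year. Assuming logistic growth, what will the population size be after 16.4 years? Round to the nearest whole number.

2242 deer

A = (K − N₀)/N₀ = (5450 − 307)/307 = 16.752.
N(t) = K/(1 + A·e^(−rt)) = 5450/(1 + 16.752×e^(−0.15×16.4)).
e^(−2.46) = 0.085435; denominator = 1 + 16.752×0.085435 = 2.4312.
N = 5450/2.4312 = 2241.65.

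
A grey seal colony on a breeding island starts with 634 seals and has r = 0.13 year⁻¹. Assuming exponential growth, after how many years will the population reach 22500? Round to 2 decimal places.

Set N₀·e^(rt) = 22500: e^(0.13·t) = 22500/634 = 35.489.
0.13·t = ln(35.489) = 3.5692, so t = 3.5692/0.13 = 27.456.

27.46 years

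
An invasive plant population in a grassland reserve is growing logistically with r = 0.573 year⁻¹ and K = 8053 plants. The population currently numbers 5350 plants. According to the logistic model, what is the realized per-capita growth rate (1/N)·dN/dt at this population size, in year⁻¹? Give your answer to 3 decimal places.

0.192 per year

(1/N)·dN/dt = r(1 − N/K) = 0.573 × (1 − 5350/8053).
= 0.573 × 0.33565 = 0.19233.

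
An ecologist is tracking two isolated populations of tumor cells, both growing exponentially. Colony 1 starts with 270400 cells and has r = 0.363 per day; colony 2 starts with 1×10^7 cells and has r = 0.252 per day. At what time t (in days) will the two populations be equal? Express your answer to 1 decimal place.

32.5 days

Set 270400·e^(0.363t) = 1×10^7·e^(0.252t).
e^((0.363 − 0.252)t) = 1×10^7/270400 → e^(0.111·t) = 36.982.
0.111·t = ln(36.982) = 3.6104, so t = 3.6104/0.111 = 32.526.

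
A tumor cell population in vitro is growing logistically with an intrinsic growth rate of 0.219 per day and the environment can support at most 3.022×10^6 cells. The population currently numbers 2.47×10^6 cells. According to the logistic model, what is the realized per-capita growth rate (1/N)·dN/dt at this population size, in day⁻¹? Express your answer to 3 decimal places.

0.040 per day

(1/N)·dN/dt = r(1 − N/K) = 0.219 × (1 − 2.47×10^6/3.022×10^6).
= 0.219 × 0.18266 = 0.040003.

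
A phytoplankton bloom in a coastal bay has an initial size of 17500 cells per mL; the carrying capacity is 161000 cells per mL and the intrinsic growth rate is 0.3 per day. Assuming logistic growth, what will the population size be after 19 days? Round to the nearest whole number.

A = (K − N₀)/N₀ = (161000 − 17500)/17500 = 8.2.
N(t) = K/(1 + A·e^(−rt)) = 161000/(1 + 8.2×e^(−0.3×19)).
e^(−5.7) = 0.003346; denominator = 1 + 8.2×0.003346 = 1.0274.
N = 161000/1.0274 = 156701.

156701 cells per mL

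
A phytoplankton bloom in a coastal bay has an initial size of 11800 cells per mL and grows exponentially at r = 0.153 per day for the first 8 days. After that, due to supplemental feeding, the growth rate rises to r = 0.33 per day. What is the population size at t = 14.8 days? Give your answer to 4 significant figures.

Phase 1: N(8) = 11800·e^(0.153×8) = 11800·e^1.224 = 40129.
Phase 2 runs for 14.8 − 8 = 6.8 days at r = 0.33.
N(14.8) = 40129·e^(0.33×6.8) = 40129·e^2.244 = 378456.

378500 cells per mL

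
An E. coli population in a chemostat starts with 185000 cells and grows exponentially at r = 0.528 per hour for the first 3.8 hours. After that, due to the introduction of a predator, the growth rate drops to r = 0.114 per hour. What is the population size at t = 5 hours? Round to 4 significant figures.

1577000 cells

Phase 1: N(3.8) = 185000·e^(0.528×3.8) = 185000·e^2.006 = 1.375752×10^6.
Phase 2 runs for 5 − 3.8 = 1.2 hours at r = 0.114.
N(5) = 1.375752×10^6·e^(0.114×1.2) = 1.375752×10^6·e^0.1368 = 1.577436×10^6.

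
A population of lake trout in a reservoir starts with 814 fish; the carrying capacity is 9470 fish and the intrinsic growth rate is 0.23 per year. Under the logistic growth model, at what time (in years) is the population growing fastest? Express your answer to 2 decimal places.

Logistic growth is fastest at N = K/2 = 4735.
A = (K − N₀)/N₀ = 10.634. Set K/(1 + A·e^(−rt)) = K/2 → A·e^(−rt) = 1.
e^(−0.23t) = 1/10.634 = 0.0940388, so t = ln(10.634)/0.23 = 2.364/0.23 = 10.278.

10.28 years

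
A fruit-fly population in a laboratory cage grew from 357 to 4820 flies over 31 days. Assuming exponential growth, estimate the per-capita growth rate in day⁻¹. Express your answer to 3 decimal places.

0.084 per day

From N(t) = N₀·e^(rt): e^(r·31) = 4820/357 = 13.501.
r·31 = ln(13.501) = 2.6028, so r = 2.6028/31 = 0.083961.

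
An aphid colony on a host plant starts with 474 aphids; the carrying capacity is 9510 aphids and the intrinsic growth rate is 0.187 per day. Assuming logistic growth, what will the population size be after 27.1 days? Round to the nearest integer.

A = (K − N₀)/N₀ = (9510 − 474)/474 = 19.063.
N(t) = K/(1 + A·e^(−rt)) = 9510/(1 + 19.063×e^(−0.187×27.1)).
e^(−5.068) = 0.0062969; denominator = 1 + 19.063×0.0062969 = 1.12.
N = 9510/1.12 = 8490.77.

8491 aphids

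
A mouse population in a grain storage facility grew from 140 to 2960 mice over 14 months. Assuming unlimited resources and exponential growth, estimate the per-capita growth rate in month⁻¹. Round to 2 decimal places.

From N(t) = N₀·e^(rt): e^(r·14) = 2960/140 = 21.143.
r·14 = ln(21.143) = 3.0513, so r = 3.0513/14 = 0.21795.

0.22 per month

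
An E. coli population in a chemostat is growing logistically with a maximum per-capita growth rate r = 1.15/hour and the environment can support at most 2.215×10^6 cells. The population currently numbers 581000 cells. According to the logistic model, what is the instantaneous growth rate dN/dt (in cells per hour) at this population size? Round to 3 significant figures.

493000 cells per hour

dN/dt = rN(1 − N/K) = 1.15 × 581000 × (1 − 581000/2.215×10^6).
1 − 581000/2.215×10^6 = 0.7377; dN/dt = 1.15 × 581000 × 0.7377 = 4.92893×10^5.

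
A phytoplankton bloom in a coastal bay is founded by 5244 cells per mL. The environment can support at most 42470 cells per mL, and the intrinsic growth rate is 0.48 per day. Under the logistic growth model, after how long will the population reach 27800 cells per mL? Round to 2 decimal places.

5.41 days

A = (K − N₀)/N₀ = (42470 − 5244)/5244 = 7.0988.
Solve 42470/(1 + 7.0988·e^(−0.48t)) = 27800: 1 + 7.0988·e^(−0.48t) = 1.5277, so e^(−0.48t) = 0.0743364.
−0.48·t = ln(0.0743364) = -2.5992, so t = 2.5992/0.48 = 5.4149.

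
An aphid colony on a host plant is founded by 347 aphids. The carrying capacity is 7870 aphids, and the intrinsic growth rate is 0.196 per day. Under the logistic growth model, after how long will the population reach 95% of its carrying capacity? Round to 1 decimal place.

30.7 days

A = (K − N₀)/N₀ = (7870 − 347)/347 = 21.68.
Solve 7870/(1 + 21.68·e^(−0.196t)) = 7476.5: 1 + 21.68·e^(−0.196t) = 1.0526, so e^(−0.196t) = 0.00242764.
−0.196·t = ln(0.00242764) = -6.0208, so t = 6.0208/0.196 = 30.719.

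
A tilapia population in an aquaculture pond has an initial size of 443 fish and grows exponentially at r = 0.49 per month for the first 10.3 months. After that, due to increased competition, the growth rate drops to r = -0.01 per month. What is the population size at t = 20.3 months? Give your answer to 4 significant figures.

Phase 1: N(10.3) = 443·e^(0.49×10.3) = 443·e^5.047 = 68910.9.
Phase 2 runs for 20.3 − 10.3 = 10 months at r = -0.01.
N(20.3) = 68910.9·e^(-0.01×10) = 68910.9·e^-0.1 = 62353.2.

62350 fish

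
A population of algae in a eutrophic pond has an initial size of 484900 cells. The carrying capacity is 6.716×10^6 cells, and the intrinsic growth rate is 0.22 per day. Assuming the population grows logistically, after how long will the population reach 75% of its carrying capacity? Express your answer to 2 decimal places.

16.60 days

A = (K − N₀)/N₀ = (6.716×10^6 − 484900)/484900 = 12.85.
Solve 6.716×10^6/(1 + 12.85·e^(−0.22t)) = 5.037×10^6: 1 + 12.85·e^(−0.22t) = 1.3333, so e^(−0.22t) = 0.0259398.
−0.22·t = ln(0.0259398) = -3.652, so t = 3.652/0.22 = 16.6.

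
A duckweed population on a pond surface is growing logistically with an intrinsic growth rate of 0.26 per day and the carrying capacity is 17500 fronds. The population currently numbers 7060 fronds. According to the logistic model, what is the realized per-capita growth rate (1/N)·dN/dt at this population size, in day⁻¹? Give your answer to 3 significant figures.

0.155 per day

(1/N)·dN/dt = r(1 − N/K) = 0.26 × (1 − 7060/17500).
= 0.26 × 0.59657 = 0.15511.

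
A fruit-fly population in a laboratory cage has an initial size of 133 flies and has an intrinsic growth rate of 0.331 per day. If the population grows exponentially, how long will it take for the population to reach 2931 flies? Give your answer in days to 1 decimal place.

9.3 days

Set N₀·e^(rt) = 2931: e^(0.331·t) = 2931/133 = 22.038.
0.331·t = ln(22.038) = 3.0927, so t = 3.0927/0.331 = 9.3437.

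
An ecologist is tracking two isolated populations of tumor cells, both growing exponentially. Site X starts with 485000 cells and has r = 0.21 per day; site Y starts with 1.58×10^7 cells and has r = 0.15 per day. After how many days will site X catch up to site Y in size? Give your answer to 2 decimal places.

Set 485000·e^(0.21t) = 1.58×10^7·e^(0.15t).
e^((0.21 − 0.15)t) = 1.58×10^7/485000 → e^(0.06·t) = 32.577.
0.06·t = ln(32.577) = 3.4836, so t = 3.4836/0.06 = 58.06.

58.06 days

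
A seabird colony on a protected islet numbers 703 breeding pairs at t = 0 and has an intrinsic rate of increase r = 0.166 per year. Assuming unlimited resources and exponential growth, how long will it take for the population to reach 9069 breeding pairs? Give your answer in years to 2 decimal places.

Set N₀·e^(rt) = 9069: e^(0.166·t) = 9069/703 = 12.9.
0.166·t = ln(12.9) = 2.5573, so t = 2.5573/0.166 = 15.405.

15.41 years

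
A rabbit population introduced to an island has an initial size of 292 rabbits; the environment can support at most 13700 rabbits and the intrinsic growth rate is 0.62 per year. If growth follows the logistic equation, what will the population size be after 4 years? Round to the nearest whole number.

2827 rabbits

A = (K − N₀)/N₀ = (13700 − 292)/292 = 45.918.
N(t) = K/(1 + A·e^(−rt)) = 13700/(1 + 45.918×e^(−0.62×4)).
e^(−2.48) = 0.083743; denominator = 1 + 45.918×0.083743 = 4.8453.
N = 13700/4.8453 = 2827.48.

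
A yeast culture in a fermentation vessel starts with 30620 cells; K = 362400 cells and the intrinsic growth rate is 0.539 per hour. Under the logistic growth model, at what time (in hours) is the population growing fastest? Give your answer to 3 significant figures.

Logistic growth is fastest at N = K/2 = 181200.
A = (K − N₀)/N₀ = 10.835. Set K/(1 + A·e^(−rt)) = K/2 → A·e^(−rt) = 1.
e^(−0.539t) = 1/10.835 = 0.0922901, so t = ln(10.835)/0.539 = 2.3828/0.539 = 4.4208.

4.42 hours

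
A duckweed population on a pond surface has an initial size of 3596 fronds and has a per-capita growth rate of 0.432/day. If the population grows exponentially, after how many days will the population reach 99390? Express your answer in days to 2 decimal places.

Set N₀·e^(rt) = 99390: e^(0.432·t) = 99390/3596 = 27.639.
0.432·t = ln(27.639) = 3.3192, so t = 3.3192/0.432 = 7.6834.

7.68 days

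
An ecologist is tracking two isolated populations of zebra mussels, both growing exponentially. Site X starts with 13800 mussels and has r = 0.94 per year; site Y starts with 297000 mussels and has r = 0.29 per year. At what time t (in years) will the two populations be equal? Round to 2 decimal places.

4.72 years

Set 13800·e^(0.94t) = 297000·e^(0.29t).
e^((0.94 − 0.29)t) = 297000/13800 → e^(0.65·t) = 21.522.
0.65·t = ln(21.522) = 3.0691, so t = 3.0691/0.65 = 4.7216.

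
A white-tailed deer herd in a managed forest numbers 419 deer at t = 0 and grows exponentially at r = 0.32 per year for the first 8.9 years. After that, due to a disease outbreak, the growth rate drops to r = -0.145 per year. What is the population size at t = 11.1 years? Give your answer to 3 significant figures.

Phase 1: N(8.9) = 419·e^(0.32×8.9) = 419·e^2.848 = 7229.11.
Phase 2 runs for 11.1 − 8.9 = 2.2 years at r = -0.145.
N(11.1) = 7229.11·e^(-0.145×2.2) = 7229.11·e^-0.319 = 5254.66.

5250 deer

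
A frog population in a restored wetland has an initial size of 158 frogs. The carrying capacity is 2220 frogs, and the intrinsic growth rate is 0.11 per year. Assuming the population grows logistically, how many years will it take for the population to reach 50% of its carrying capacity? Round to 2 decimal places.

23.35 years

A = (K − N₀)/N₀ = (2220 − 158)/158 = 13.051.
Solve 2220/(1 + 13.051·e^(−0.11t)) = 1110: 1 + 13.051·e^(−0.11t) = 2, so e^(−0.11t) = 0.0766246.
−0.11·t = ln(0.0766246) = -2.5688, so t = 2.5688/0.11 = 23.353.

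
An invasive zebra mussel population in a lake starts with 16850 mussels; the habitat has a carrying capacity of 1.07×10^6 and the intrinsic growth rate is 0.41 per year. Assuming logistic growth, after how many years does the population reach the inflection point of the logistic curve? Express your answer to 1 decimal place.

Logistic growth is fastest at N = K/2 = 535000.
A = (K − N₀)/N₀ = 62.501. Set K/(1 + A·e^(−rt)) = K/2 → A·e^(−rt) = 1.
e^(−0.41t) = 1/62.501 = 0.0159996, so t = ln(62.501)/0.41 = 4.1352/0.41 = 10.086.

10.1 years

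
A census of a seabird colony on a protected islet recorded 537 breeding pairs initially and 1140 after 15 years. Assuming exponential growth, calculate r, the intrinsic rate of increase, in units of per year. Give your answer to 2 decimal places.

0.05 per year

From N(t) = N₀·e^(rt): e^(r·15) = 1140/537 = 2.1229.
r·15 = ln(2.1229) = 0.75279, so r = 0.75279/15 = 0.050186.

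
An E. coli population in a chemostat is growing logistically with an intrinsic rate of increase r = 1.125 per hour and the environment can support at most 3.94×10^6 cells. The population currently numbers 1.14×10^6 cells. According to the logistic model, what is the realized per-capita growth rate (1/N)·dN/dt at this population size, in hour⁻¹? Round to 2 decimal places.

(1/N)·dN/dt = r(1 − N/K) = 1.125 × (1 − 1.14×10^6/3.94×10^6).
= 1.125 × 0.71066 = 0.79949.

0.80 per hour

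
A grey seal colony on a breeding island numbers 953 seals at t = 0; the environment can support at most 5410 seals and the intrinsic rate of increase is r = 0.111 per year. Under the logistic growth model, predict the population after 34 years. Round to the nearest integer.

4885 seals

A = (K − N₀)/N₀ = (5410 − 953)/953 = 4.6768.
N(t) = K/(1 + A·e^(−rt)) = 5410/(1 + 4.6768×e^(−0.111×34)).
e^(−3.774) = 0.02296; denominator = 1 + 4.6768×0.02296 = 1.1074.
N = 5410/1.1074 = 4885.41.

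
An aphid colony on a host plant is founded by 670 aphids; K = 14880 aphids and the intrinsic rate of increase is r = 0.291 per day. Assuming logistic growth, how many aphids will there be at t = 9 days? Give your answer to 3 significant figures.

5850 aphids

A = (K − N₀)/N₀ = (14880 − 670)/670 = 21.209.
N(t) = K/(1 + A·e^(−rt)) = 14880/(1 + 21.209×e^(−0.291×9)).
e^(−2.619) = 0.072876; denominator = 1 + 21.209×0.072876 = 2.5456.
N = 14880/2.5456 = 5845.34.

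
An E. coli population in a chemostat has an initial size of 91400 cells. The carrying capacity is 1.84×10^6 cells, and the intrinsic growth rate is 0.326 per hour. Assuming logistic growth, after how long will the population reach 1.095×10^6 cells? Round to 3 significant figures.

A = (K − N₀)/N₀ = (1.84×10^6 − 91400)/91400 = 19.131.
Solve 1.84×10^6/(1 + 19.131·e^(−0.326t)) = 1.095×10^6: 1 + 19.131·e^(−0.326t) = 1.6804, so e^(−0.326t) = 0.035563.
−0.326·t = ln(0.035563) = -3.3365, so t = 3.3365/0.326 = 10.235.

10.2 hours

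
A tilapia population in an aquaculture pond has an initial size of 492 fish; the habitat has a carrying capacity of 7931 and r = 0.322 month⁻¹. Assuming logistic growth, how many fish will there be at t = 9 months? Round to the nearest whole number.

A = (K − N₀)/N₀ = (7931 − 492)/492 = 15.12.
N(t) = K/(1 + A·e^(−rt)) = 7931/(1 + 15.12×e^(−0.322×9)).
e^(−2.898) = 0.055133; denominator = 1 + 15.12×0.055133 = 1.8336.
N = 7931/1.8336 = 4325.34.

4325 fish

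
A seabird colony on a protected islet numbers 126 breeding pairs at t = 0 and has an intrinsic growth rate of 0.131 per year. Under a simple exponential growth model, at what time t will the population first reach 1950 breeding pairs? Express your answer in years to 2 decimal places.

Set N₀·e^(rt) = 1950: e^(0.131·t) = 1950/126 = 15.476.
0.131·t = ln(15.476) = 2.7393, so t = 2.7393/0.131 = 20.911.

20.91 years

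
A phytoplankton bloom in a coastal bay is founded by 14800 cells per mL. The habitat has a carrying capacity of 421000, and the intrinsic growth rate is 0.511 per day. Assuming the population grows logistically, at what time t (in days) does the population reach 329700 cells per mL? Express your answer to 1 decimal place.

9.0 days

A = (K − N₀)/N₀ = (421000 − 14800)/14800 = 27.446.
Solve 421000/(1 + 27.446·e^(−0.511t)) = 329700: 1 + 27.446·e^(−0.511t) = 1.2769, so e^(−0.511t) = 0.0100896.
−0.511·t = ln(0.0100896) = -4.5963, so t = 4.5963/0.511 = 8.9946.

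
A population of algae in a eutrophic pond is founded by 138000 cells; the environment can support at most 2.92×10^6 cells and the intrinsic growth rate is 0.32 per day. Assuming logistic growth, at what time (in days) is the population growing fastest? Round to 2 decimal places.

Logistic growth is fastest at N = K/2 = 1.46×10^6.
A = (K − N₀)/N₀ = 20.159. Set K/(1 + A·e^(−rt)) = K/2 → A·e^(−rt) = 1.
e^(−0.32t) = 1/20.159 = 0.0496046, so t = ln(20.159)/0.32 = 3.0037/0.32 = 9.3865.

9.39 days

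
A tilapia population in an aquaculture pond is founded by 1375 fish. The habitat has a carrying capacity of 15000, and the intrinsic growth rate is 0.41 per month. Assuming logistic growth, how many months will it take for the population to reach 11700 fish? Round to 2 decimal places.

A = (K − N₀)/N₀ = (15000 − 1375)/1375 = 9.9091.
Solve 15000/(1 + 9.9091·e^(−0.41t)) = 11700: 1 + 9.9091·e^(−0.41t) = 1.2821, so e^(−0.41t) = 0.0284639.
−0.41·t = ln(0.0284639) = -3.5591, so t = 3.5591/0.41 = 8.6808.

8.68 months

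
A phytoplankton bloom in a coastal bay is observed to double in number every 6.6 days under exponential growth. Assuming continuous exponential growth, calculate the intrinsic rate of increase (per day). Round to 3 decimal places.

0.105 per day

r = ln(2)/t_d = 0.6931/6.6 = 0.10502.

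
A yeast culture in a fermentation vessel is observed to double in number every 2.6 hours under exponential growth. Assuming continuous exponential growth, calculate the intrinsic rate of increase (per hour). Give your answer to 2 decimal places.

0.27 per hour

r = ln(2)/t_d = 0.6931/2.6 = 0.2666.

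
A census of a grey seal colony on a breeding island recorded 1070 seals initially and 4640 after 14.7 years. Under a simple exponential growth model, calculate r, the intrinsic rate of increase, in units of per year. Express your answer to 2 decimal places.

From N(t) = N₀·e^(rt): e^(r·14.7) = 4640/1070 = 4.3364.
r·14.7 = ln(4.3364) = 1.4671, so r = 1.4671/14.7 = 0.0998.

0.10 per year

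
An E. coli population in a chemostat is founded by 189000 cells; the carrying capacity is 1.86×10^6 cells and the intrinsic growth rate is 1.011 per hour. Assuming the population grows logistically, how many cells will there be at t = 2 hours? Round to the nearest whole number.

856946 cells

A = (K − N₀)/N₀ = (1.86×10^6 − 189000)/189000 = 8.8413.
N(t) = K/(1 + A·e^(−rt)) = 1.86×10^6/(1 + 8.8413×e^(−1.011×2)).
e^(−2.022) = 0.13239; denominator = 1 + 8.8413×0.13239 = 2.1705.
N = 1.86×10^6/2.1705 = 856946.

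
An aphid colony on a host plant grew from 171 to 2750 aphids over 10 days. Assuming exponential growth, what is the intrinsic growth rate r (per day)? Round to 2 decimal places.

0.28 per day

From N(t) = N₀·e^(rt): e^(r·10) = 2750/171 = 16.082.
r·10 = ln(16.082) = 2.7777, so r = 2.7777/10 = 0.27777.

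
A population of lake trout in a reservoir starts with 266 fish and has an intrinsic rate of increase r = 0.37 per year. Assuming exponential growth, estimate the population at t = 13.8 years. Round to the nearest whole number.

43892 fish

N(t) = N₀·e^(rt) = 266 × e^(0.37×13.8) = 266 × e^5.106.
e^5.106 ≈ 165.01, so N ≈ 266 × 165.01 = 43892.4.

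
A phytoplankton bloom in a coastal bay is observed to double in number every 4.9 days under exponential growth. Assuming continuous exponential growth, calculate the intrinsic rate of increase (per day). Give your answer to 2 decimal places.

0.14 per day

r = ln(2)/t_d = 0.6931/4.9 = 0.14146.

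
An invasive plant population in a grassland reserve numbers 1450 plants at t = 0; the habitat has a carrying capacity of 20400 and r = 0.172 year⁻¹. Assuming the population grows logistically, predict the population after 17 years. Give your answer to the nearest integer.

11986 plants

A = (K − N₀)/N₀ = (20400 − 1450)/1450 = 13.069.
N(t) = K/(1 + A·e^(−rt)) = 20400/(1 + 13.069×e^(−0.172×17)).
e^(−2.924) = 0.053718; denominator = 1 + 13.069×0.053718 = 1.702.
N = 20400/1.702 = 11985.6.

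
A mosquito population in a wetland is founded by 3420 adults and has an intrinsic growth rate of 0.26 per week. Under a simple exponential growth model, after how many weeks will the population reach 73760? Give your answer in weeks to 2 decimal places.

11.81 weeks

Set N₀·e^(rt) = 73760: e^(0.26·t) = 73760/3420 = 21.567.
0.26·t = ln(21.567) = 3.0712, so t = 3.0712/0.26 = 11.812.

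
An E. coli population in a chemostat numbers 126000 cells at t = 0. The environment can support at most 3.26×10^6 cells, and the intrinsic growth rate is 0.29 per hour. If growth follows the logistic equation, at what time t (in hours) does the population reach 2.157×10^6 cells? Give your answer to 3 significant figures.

13.4 hours

A = (K − N₀)/N₀ = (3.26×10^6 − 126000)/126000 = 24.873.
Solve 3.26×10^6/(1 + 24.873·e^(−0.29t)) = 2.157×10^6: 1 + 24.873·e^(−0.29t) = 1.5114, so e^(−0.29t) = 0.0205588.
−0.29·t = ln(0.0205588) = -3.8845, so t = 3.8845/0.29 = 13.395.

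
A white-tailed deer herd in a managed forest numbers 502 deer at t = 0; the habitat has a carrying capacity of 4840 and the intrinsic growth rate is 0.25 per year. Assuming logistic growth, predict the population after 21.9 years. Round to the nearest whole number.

A = (K − N₀)/N₀ = (4840 − 502)/502 = 8.6414.
N(t) = K/(1 + A·e^(−rt)) = 4840/(1 + 8.6414×e^(−0.25×21.9)).
e^(−5.475) = 0.0041902; denominator = 1 + 8.6414×0.0041902 = 1.0362.
N = 4840/1.0362 = 4670.87.

4671 deer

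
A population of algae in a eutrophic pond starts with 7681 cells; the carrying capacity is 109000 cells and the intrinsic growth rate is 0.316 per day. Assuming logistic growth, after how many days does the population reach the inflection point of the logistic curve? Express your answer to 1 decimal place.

8.2 days

Logistic growth is fastest at N = K/2 = 54500.
A = (K − N₀)/N₀ = 13.191. Set K/(1 + A·e^(−rt)) = K/2 → A·e^(−rt) = 1.
e^(−0.316t) = 1/13.191 = 0.0758101, so t = ln(13.191)/0.316 = 2.5795/0.316 = 8.1631.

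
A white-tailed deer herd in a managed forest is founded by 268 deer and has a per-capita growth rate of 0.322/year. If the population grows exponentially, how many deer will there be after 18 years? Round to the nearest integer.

N(t) = N₀·e^(rt) = 268 × e^(0.322×18) = 268 × e^5.796.
e^5.796 ≈ 328.98, so N ≈ 268 × 328.98 = 88166.9.

88167 deer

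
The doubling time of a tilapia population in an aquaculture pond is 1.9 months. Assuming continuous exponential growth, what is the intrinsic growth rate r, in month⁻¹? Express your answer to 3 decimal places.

0.365 per month

r = ln(2)/t_d = 0.6931/1.9 = 0.36481.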